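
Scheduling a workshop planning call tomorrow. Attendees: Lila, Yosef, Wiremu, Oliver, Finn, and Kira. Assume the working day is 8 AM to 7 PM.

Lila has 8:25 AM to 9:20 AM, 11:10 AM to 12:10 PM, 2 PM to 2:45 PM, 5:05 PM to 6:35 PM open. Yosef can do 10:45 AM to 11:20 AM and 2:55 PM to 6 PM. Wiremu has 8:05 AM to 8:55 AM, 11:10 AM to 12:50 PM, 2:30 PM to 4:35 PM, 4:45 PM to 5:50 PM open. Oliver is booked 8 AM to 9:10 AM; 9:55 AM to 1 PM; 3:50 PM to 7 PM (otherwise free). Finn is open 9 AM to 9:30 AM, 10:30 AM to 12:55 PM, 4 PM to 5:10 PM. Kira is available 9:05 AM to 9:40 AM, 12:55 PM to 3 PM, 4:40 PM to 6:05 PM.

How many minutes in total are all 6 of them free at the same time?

0

Lila free: 08:25-09:20, 11:10-12:10, 14:00-14:45, 17:05-18:35.
Yosef free: 10:45-11:20, 14:55-18:00.
Wiremu free: 08:05-08:55, 11:10-12:50, 14:30-16:35, 16:45-17:50.
Oliver free: 09:10-09:55, 13:00-15:50 (invert busy blocks within the working day).
Finn free: 09:00-09:30, 10:30-12:55, 16:00-17:10.
Kira free: 09:05-09:40, 12:55-15:00, 16:40-18:05.
Lila ∩ Yosef: 11:10-11:20, 17:05-18:00.
Lila ∩ Yosef ∩ Wiremu: 11:10-11:20, 17:05-17:50.
Lila ∩ Yosef ∩ Wiremu ∩ Oliver: ∅.
Lila ∩ Yosef ∩ Wiremu ∩ Oliver ∩ Finn: ∅.
Lila ∩ Yosef ∩ Wiremu ∩ Oliver ∩ Finn ∩ Kira: ∅.
There is no time when everyone is free.
There is no common window, so the total is 0 minutes.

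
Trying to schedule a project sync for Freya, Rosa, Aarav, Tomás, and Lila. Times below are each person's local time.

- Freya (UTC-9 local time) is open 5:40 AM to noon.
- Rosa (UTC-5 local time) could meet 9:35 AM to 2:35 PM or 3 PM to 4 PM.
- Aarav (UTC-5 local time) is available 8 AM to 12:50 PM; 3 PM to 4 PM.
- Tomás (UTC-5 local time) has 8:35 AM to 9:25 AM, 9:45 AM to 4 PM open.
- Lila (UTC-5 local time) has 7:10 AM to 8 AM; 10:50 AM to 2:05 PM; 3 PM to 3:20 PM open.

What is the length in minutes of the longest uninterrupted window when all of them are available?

Freya in UTC: 14:40-21:00 (add 9h to convert from UTC-9).
Rosa in UTC: 14:35-19:35, 20:00-21:00 (add 5h to convert from UTC-5).
Aarav in UTC: 13:00-17:50, 20:00-21:00 (add 5h to convert from UTC-5).
Tomás in UTC: 13:35-14:25, 14:45-21:00 (add 5h to convert from UTC-5).
Lila in UTC: 12:10-13:00, 15:50-19:05, 20:00-20:20 (add 5h to convert from UTC-5).
Freya ∩ Rosa: 14:40-19:35, 20:00-21:00.
Freya ∩ Rosa ∩ Aarav: 14:40-17:50, 20:00-21:00.
Freya ∩ Rosa ∩ Aarav ∩ Tomás: 14:45-17:50, 20:00-21:00.
Freya ∩ Rosa ∩ Aarav ∩ Tomás ∩ Lila: 15:50-17:50, 20:00-20:20.
The longest is 15:50-17:50 at 120 minutes.

120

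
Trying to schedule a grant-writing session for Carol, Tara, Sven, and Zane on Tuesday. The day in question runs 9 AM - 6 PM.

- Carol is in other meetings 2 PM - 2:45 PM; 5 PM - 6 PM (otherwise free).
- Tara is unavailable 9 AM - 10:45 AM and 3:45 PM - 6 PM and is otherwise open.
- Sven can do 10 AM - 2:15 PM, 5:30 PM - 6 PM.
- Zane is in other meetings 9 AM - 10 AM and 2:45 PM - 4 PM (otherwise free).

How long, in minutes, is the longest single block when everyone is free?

195

Carol free: 09:00-14:00, 14:45-17:00 (invert busy blocks within the working day).
Tara free: 10:45-15:45 (invert busy blocks within the working day).
Sven free: 10:00-14:15, 17:30-18:00.
Zane free: 10:00-14:45, 16:00-18:00 (invert busy blocks within the working day).
Carol ∩ Tara: 10:45-14:00, 14:45-15:45.
Carol ∩ Tara ∩ Sven: 10:45-14:00.
Carol ∩ Tara ∩ Sven ∩ Zane: 10:45-14:00.
Those are the intersection windows.
The longest is 10:45-14:00 at 195 minutes.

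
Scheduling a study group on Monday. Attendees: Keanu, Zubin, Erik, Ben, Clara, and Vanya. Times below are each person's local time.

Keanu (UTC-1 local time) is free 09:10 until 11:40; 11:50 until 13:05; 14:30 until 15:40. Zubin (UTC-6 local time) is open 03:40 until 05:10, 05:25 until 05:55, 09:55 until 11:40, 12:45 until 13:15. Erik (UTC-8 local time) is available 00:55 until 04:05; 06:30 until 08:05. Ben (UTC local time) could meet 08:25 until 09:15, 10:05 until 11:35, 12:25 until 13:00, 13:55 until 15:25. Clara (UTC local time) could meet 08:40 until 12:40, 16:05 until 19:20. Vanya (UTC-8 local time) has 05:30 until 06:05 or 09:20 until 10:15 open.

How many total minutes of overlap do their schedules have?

Keanu in UTC: 10:10-12:40, 12:50-14:05, 15:30-16:40 (add 1h to convert from UTC-1).
Zubin in UTC: 09:40-11:10, 11:25-11:55, 15:55-17:40, 18:45-19:15 (add 6h to convert from UTC-6).
Erik in UTC: 08:55-12:05, 14:30-16:05 (add 8h to convert from UTC-8).
Ben in UTC: 08:25-09:15, 10:05-11:35, 12:25-13:00, 13:55-15:25.
Clara in UTC: 08:40-12:40, 16:05-19:20.
Vanya in UTC: 13:30-14:05, 17:20-18:15 (add 8h to convert from UTC-8).
Keanu ∩ Zubin: 10:10-11:10, 11:25-11:55, 15:55-16:40.
Keanu ∩ Zubin ∩ Erik: 10:10-11:10, 11:25-11:55, 15:55-16:05.
Keanu ∩ Zubin ∩ Erik ∩ Ben: 10:10-11:10, 11:25-11:35.
Keanu ∩ Zubin ∩ Erik ∩ Ben ∩ Clara: 10:10-11:10, 11:25-11:35.
Keanu ∩ Zubin ∩ Erik ∩ Ben ∩ Clara ∩ Vanya: ∅.
There is no time when everyone is free.
There is no common window, so the total is 0 minutes.

0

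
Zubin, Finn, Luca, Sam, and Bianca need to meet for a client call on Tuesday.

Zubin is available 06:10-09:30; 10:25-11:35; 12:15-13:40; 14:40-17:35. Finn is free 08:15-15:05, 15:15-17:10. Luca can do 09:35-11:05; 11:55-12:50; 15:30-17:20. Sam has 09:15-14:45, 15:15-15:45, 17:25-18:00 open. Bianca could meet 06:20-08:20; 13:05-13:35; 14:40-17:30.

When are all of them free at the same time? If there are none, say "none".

15:30-15:45

Zubin ∩ Finn: 08:15-09:30, 10:25-11:35, 12:15-13:40, 14:40-15:05, 15:15-17:10.
Zubin ∩ Finn ∩ Luca: 10:25-11:05, 12:15-12:50, 15:30-17:10.
Zubin ∩ Finn ∩ Luca ∩ Sam: 10:25-11:05, 12:15-12:50, 15:30-15:45.
Zubin ∩ Finn ∩ Luca ∩ Sam ∩ Bianca: 15:30-15:45.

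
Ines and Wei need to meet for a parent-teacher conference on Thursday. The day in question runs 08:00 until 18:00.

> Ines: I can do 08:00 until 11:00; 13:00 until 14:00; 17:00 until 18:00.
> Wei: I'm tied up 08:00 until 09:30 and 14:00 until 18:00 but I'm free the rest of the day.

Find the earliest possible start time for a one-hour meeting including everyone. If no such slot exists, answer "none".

Ines free: 08:00-11:00, 13:00-14:00, 17:00-18:00.
Wei free: 09:30-14:00 (invert busy blocks within the working day).
Ines ∩ Wei: 09:30-11:00, 13:00-14:00.
The first common window of at least 60 minutes is 09:30-11:00, so the earliest start is 09:30.

09:30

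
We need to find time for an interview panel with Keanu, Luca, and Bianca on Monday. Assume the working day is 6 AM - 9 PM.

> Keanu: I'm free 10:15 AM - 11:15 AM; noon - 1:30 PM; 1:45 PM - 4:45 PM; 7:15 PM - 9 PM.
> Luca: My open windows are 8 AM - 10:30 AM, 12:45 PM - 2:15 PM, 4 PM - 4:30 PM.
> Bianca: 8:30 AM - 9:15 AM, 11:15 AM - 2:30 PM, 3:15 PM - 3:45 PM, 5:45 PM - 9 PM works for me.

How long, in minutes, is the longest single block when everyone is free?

Keanu ∩ Luca: 10:15-10:30, 12:45-13:30, 13:45-14:15, 16:00-16:30.
Keanu ∩ Luca ∩ Bianca: 12:45-13:30, 13:45-14:15.
The longest is 12:45-13:30 at 45 minutes.

45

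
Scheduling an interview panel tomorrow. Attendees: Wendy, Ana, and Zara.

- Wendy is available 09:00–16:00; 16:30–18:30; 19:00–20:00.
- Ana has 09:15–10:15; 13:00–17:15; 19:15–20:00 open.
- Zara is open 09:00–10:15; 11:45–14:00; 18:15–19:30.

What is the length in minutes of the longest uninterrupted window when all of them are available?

Wendy ∩ Ana: 09:15-10:15, 13:00-16:00, 16:30-17:15, 19:15-20:00.
Wendy ∩ Ana ∩ Zara: 09:15-10:15, 13:00-14:00, 19:15-19:30.
Those are the intersection windows.
The longest is 09:15-10:15 at 60 minutes.

60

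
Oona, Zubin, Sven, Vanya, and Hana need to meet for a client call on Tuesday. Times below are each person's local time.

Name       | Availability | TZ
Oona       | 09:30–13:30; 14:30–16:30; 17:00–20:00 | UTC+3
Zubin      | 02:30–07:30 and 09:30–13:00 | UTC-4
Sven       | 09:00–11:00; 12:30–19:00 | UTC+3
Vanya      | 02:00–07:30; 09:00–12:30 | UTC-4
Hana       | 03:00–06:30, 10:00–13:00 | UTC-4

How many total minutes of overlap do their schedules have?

240

Oona in UTC: 06:30-10:30, 11:30-13:30, 14:00-17:00 (subtract 3h to convert from UTC+3).
Zubin in UTC: 06:30-11:30, 13:30-17:00 (add 4h to convert from UTC-4).
Sven in UTC: 06:00-08:00, 09:30-16:00 (subtract 3h to convert from UTC+3).
Vanya in UTC: 06:00-11:30, 13:00-16:30 (add 4h to convert from UTC-4).
Hana in UTC: 07:00-10:30, 14:00-17:00 (add 4h to convert from UTC-4).
Oona ∩ Zubin: 06:30-10:30, 14:00-17:00.
Oona ∩ Zubin ∩ Sven: 06:30-08:00, 09:30-10:30, 14:00-16:00.
Oona ∩ Zubin ∩ Sven ∩ Vanya: 06:30-08:00, 09:30-10:30, 14:00-16:00.
Oona ∩ Zubin ∩ Sven ∩ Vanya ∩ Hana: 07:00-08:00, 09:30-10:30, 14:00-16:00.
Summing the common windows: 60 + 60 + 120 = 240 minutes.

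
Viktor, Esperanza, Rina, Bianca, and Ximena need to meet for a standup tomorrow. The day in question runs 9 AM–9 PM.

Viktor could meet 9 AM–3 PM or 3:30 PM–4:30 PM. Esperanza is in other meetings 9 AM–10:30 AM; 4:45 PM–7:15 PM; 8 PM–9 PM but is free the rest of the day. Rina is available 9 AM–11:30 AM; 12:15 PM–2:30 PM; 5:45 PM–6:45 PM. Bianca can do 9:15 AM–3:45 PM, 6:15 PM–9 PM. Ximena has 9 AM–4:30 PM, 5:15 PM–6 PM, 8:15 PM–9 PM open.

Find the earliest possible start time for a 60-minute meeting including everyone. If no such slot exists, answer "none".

10:30

Viktor free: 09:00-15:00, 15:30-16:30.
Esperanza free: 10:30-16:45, 19:15-20:00 (invert busy blocks within the working day).
Rina free: 09:00-11:30, 12:15-14:30, 17:45-18:45.
Bianca free: 09:15-15:45, 18:15-21:00.
Ximena free: 09:00-16:30, 17:15-18:00, 20:15-21:00.
Viktor ∩ Esperanza: 10:30-15:00, 15:30-16:30.
Viktor ∩ Esperanza ∩ Rina: 10:30-11:30, 12:15-14:30.
Viktor ∩ Esperanza ∩ Rina ∩ Bianca: 10:30-11:30, 12:15-14:30.
Viktor ∩ Esperanza ∩ Rina ∩ Bianca ∩ Ximena: 10:30-11:30, 12:15-14:30.
So the common availability across everyone is 10:30-11:30, 12:15-14:30.
The first common window of at least 60 minutes is 10:30-11:30, so the earliest start is 10:30.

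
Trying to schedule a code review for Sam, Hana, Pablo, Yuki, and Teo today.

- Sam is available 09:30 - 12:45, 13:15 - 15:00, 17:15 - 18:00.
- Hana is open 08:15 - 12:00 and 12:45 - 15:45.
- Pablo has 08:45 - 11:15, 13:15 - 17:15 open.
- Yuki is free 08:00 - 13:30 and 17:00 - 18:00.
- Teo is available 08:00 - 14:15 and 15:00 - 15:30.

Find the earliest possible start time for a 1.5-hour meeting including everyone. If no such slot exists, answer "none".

09:30

Sam ∩ Hana: 09:30-12:00, 13:15-15:00.
Sam ∩ Hana ∩ Pablo: 09:30-11:15, 13:15-15:00.
Sam ∩ Hana ∩ Pablo ∩ Yuki: 09:30-11:15, 13:15-13:30.
Sam ∩ Hana ∩ Pablo ∩ Yuki ∩ Teo: 09:30-11:15, 13:15-13:30.
So the common availability across everyone is 09:30-11:15, 13:15-13:30.
The first common window of at least 90 minutes is 09:30-11:15, so the earliest start is 09:30.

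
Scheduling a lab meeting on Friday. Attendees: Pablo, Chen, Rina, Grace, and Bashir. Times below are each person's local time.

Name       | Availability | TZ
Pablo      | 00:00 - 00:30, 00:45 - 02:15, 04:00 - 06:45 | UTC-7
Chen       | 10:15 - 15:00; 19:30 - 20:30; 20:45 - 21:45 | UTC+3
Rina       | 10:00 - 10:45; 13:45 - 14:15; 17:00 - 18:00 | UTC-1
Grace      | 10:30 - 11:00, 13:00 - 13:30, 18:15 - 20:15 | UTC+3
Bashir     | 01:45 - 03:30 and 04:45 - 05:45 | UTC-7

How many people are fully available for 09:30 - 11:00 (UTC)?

Pablo in UTC: 07:00-07:30, 07:45-09:15, 11:00-13:45 (add 7h to convert from UTC-7).
Chen in UTC: 07:15-12:00, 16:30-17:30, 17:45-18:45 (subtract 3h to convert from UTC+3).
Rina in UTC: 11:00-11:45, 14:45-15:15, 18:00-19:00 (add 1h to convert from UTC-1).
Grace in UTC: 07:30-08:00, 10:00-10:30, 15:15-17:15 (subtract 3h to convert from UTC+3).
Bashir in UTC: 08:45-10:30, 11:45-12:45 (add 7h to convert from UTC-7).
Chen can make the full 09:30-11:00 slot — that's 1.

1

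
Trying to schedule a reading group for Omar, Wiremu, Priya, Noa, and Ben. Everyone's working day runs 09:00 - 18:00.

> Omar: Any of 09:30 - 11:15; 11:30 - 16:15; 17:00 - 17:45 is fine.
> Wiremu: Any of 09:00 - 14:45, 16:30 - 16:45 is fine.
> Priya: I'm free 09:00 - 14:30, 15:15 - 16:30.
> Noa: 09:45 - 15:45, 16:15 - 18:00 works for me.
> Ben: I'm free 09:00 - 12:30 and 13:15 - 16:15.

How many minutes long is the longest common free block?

Omar ∩ Wiremu: 09:30-11:15, 11:30-14:45.
Omar ∩ Wiremu ∩ Priya: 09:30-11:15, 11:30-14:30.
Omar ∩ Wiremu ∩ Priya ∩ Noa: 09:45-11:15, 11:30-14:30.
Omar ∩ Wiremu ∩ Priya ∩ Noa ∩ Ben: 09:45-11:15, 11:30-12:30, 13:15-14:30.
The longest is 09:45-11:15 at 90 minutes.

90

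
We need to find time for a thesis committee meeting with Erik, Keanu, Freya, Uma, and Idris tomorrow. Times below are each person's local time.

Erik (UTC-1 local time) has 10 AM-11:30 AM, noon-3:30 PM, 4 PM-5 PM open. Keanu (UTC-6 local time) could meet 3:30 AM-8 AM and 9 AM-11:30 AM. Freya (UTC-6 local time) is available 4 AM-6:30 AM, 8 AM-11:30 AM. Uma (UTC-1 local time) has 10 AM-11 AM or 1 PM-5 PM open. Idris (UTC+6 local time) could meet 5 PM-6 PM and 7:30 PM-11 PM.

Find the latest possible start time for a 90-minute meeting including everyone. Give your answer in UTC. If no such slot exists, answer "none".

15:00

Erik in UTC: 11:00-12:30, 13:00-16:30, 17:00-18:00 (add 1h to convert from UTC-1).
Keanu in UTC: 09:30-14:00, 15:00-17:30 (add 6h to convert from UTC-6).
Freya in UTC: 10:00-12:30, 14:00-17:30 (add 6h to convert from UTC-6).
Uma in UTC: 11:00-12:00, 14:00-18:00 (add 1h to convert from UTC-1).
Idris in UTC: 11:00-12:00, 13:30-17:00 (subtract 6h to convert from UTC+6).
Erik ∩ Keanu: 11:00-12:30, 13:00-14:00, 15:00-16:30, 17:00-17:30.
Erik ∩ Keanu ∩ Freya: 11:00-12:30, 15:00-16:30, 17:00-17:30.
Erik ∩ Keanu ∩ Freya ∩ Uma: 11:00-12:00, 15:00-16:30, 17:00-17:30.
Erik ∩ Keanu ∩ Freya ∩ Uma ∩ Idris: 11:00-12:00, 15:00-16:30.
The last common window of at least 90 minutes is 15:00-16:30; a 90-minute meeting can start as late as 15:00 and still end by 16:30.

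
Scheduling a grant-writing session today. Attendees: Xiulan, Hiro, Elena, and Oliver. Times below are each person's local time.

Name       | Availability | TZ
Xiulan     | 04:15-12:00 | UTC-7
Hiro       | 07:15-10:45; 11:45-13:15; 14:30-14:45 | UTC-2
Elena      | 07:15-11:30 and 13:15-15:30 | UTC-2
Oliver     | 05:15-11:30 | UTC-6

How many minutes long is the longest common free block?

90

Xiulan in UTC: 11:15-19:00 (add 7h to convert from UTC-7).
Hiro in UTC: 09:15-12:45, 13:45-15:15, 16:30-16:45 (add 2h to convert from UTC-2).
Elena in UTC: 09:15-13:30, 15:15-17:30 (add 2h to convert from UTC-2).
Oliver in UTC: 11:15-17:30 (add 6h to convert from UTC-6).
Xiulan ∩ Hiro: 11:15-12:45, 13:45-15:15, 16:30-16:45.
Xiulan ∩ Hiro ∩ Elena: 11:15-12:45, 16:30-16:45.
Xiulan ∩ Hiro ∩ Elena ∩ Oliver: 11:15-12:45, 16:30-16:45.
The longest is 11:15-12:45 at 90 minutes.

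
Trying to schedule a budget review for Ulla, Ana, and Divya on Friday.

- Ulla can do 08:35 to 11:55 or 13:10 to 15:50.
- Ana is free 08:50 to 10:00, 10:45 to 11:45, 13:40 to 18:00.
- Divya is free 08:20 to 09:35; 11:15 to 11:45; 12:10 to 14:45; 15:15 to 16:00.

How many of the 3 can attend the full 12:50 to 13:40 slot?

Divya can make the full 12:50-13:40 slot — that's 1.

1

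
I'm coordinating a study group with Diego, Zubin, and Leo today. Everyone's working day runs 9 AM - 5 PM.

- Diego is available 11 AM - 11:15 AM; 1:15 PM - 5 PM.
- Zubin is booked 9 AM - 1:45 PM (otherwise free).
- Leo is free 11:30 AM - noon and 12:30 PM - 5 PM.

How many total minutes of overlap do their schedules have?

195

Diego free: 11:00-11:15, 13:15-17:00.
Zubin free: 13:45-17:00 (invert busy blocks within the working day).
Leo free: 11:30-12:00, 12:30-17:00.
Diego ∩ Zubin: 13:45-17:00.
Diego ∩ Zubin ∩ Leo: 13:45-17:00.
Those are the intersection windows.
That's a single block of 195 minutes.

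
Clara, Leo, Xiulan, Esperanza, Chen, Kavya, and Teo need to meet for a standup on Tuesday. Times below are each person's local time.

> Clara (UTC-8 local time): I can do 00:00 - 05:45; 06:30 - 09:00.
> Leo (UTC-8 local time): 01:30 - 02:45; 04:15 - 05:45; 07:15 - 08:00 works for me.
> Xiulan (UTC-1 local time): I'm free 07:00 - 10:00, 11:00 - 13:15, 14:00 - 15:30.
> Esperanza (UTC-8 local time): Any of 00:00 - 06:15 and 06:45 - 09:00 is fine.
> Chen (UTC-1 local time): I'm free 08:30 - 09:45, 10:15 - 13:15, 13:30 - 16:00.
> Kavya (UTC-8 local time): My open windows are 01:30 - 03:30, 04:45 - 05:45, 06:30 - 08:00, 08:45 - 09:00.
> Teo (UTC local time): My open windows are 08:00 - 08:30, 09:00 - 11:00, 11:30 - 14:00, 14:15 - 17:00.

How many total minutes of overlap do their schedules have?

Clara in UTC: 08:00-13:45, 14:30-17:00 (add 8h to convert from UTC-8).
Leo in UTC: 09:30-10:45, 12:15-13:45, 15:15-16:00 (add 8h to convert from UTC-8).
Xiulan in UTC: 08:00-11:00, 12:00-14:15, 15:00-16:30 (add 1h to convert from UTC-1).
Esperanza in UTC: 08:00-14:15, 14:45-17:00 (add 8h to convert from UTC-8).
Chen in UTC: 09:30-10:45, 11:15-14:15, 14:30-17:00 (add 1h to convert from UTC-1).
Kavya in UTC: 09:30-11:30, 12:45-13:45, 14:30-16:00, 16:45-17:00 (add 8h to convert from UTC-8).
Teo in UTC: 08:00-08:30, 09:00-11:00, 11:30-14:00, 14:15-17:00.
Clara ∩ Leo: 09:30-10:45, 12:15-13:45, 15:15-16:00.
Clara ∩ Leo ∩ Xiulan: 09:30-10:45, 12:15-13:45, 15:15-16:00.
Clara ∩ Leo ∩ Xiulan ∩ Esperanza: 09:30-10:45, 12:15-13:45, 15:15-16:00.
Clara ∩ Leo ∩ Xiulan ∩ Esperanza ∩ Chen: 09:30-10:45, 12:15-13:45, 15:15-16:00.
Clara ∩ Leo ∩ Xiulan ∩ Esperanza ∩ Chen ∩ Kavya: 09:30-10:45, 12:45-13:45, 15:15-16:00.
Clara ∩ Leo ∩ Xiulan ∩ Esperanza ∩ Chen ∩ Kavya ∩ Teo: 09:30-10:45, 12:45-13:45, 15:15-16:00.
Summing the common windows: 75 + 60 + 45 = 180 minutes.

180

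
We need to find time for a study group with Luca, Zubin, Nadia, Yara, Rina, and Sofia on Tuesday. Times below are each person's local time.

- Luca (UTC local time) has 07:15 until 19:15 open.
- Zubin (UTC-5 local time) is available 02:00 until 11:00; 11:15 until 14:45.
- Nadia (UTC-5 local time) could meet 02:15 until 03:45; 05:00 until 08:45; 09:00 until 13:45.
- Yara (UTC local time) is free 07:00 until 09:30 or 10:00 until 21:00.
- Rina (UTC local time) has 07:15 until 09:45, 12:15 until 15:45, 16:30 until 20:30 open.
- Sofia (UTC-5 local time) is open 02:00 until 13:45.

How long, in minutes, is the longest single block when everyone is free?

135

Luca in UTC: 07:15-19:15.
Zubin in UTC: 07:00-16:00, 16:15-19:45 (add 5h to convert from UTC-5).
Nadia in UTC: 07:15-08:45, 10:00-13:45, 14:00-18:45 (add 5h to convert from UTC-5).
Yara in UTC: 07:00-09:30, 10:00-21:00.
Rina in UTC: 07:15-09:45, 12:15-15:45, 16:30-20:30.
Sofia in UTC: 07:00-18:45 (add 5h to convert from UTC-5).
Luca ∩ Zubin: 07:15-16:00, 16:15-19:15.
Luca ∩ Zubin ∩ Nadia: 07:15-08:45, 10:00-13:45, 14:00-16:00, 16:15-18:45.
Luca ∩ Zubin ∩ Nadia ∩ Yara: 07:15-08:45, 10:00-13:45, 14:00-16:00, 16:15-18:45.
Luca ∩ Zubin ∩ Nadia ∩ Yara ∩ Rina: 07:15-08:45, 12:15-13:45, 14:00-15:45, 16:30-18:45.
Luca ∩ Zubin ∩ Nadia ∩ Yara ∩ Rina ∩ Sofia: 07:15-08:45, 12:15-13:45, 14:00-15:45, 16:30-18:45.
The longest is 16:30-18:45 at 135 minutes.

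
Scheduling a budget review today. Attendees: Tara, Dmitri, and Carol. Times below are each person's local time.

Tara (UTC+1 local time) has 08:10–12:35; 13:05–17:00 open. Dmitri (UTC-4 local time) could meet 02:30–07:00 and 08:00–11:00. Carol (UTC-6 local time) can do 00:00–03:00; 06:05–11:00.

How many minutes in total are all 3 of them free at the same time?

Tara in UTC: 07:10-11:35, 12:05-16:00 (subtract 1h to convert from UTC+1).
Dmitri in UTC: 06:30-11:00, 12:00-15:00 (add 4h to convert from UTC-4).
Carol in UTC: 06:00-09:00, 12:05-17:00 (add 6h to convert from UTC-6).
Tara ∩ Dmitri: 07:10-11:00, 12:05-15:00.
Tara ∩ Dmitri ∩ Carol: 07:10-09:00, 12:05-15:00.
Summing the common windows: 110 + 175 = 285 minutes.

285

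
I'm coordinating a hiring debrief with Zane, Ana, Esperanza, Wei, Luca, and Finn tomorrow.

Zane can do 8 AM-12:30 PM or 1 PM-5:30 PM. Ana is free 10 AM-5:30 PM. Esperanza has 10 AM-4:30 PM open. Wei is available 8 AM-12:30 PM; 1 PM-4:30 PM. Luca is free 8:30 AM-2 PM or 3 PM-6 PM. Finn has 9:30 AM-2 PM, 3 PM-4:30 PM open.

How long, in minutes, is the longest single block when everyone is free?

Zane ∩ Ana: 10:00-12:30, 13:00-17:30.
Zane ∩ Ana ∩ Esperanza: 10:00-12:30, 13:00-16:30.
Zane ∩ Ana ∩ Esperanza ∩ Wei: 10:00-12:30, 13:00-16:30.
Zane ∩ Ana ∩ Esperanza ∩ Wei ∩ Luca: 10:00-12:30, 13:00-14:00, 15:00-16:30.
Zane ∩ Ana ∩ Esperanza ∩ Wei ∩ Luca ∩ Finn: 10:00-12:30, 13:00-14:00, 15:00-16:30.
The longest is 10:00-12:30 at 150 minutes.

150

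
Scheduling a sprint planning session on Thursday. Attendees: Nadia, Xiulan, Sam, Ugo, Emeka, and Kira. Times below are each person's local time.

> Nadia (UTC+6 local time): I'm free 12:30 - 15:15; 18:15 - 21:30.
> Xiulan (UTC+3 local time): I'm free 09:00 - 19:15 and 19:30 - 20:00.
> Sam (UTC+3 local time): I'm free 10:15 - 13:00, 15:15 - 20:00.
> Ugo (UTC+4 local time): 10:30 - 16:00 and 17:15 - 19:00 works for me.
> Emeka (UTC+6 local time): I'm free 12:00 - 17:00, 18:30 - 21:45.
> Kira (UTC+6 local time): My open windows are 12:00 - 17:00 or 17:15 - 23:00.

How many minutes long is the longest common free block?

120

Nadia in UTC: 06:30-09:15, 12:15-15:30 (subtract 6h to convert from UTC+6).
Xiulan in UTC: 06:00-16:15, 16:30-17:00 (subtract 3h to convert from UTC+3).
Sam in UTC: 07:15-10:00, 12:15-17:00 (subtract 3h to convert from UTC+3).
Ugo in UTC: 06:30-12:00, 13:15-15:00 (subtract 4h to convert from UTC+4).
Emeka in UTC: 06:00-11:00, 12:30-15:45 (subtract 6h to convert from UTC+6).
Kira in UTC: 06:00-11:00, 11:15-17:00 (subtract 6h to convert from UTC+6).
Nadia ∩ Xiulan: 06:30-09:15, 12:15-15:30.
Nadia ∩ Xiulan ∩ Sam: 07:15-09:15, 12:15-15:30.
Nadia ∩ Xiulan ∩ Sam ∩ Ugo: 07:15-09:15, 13:15-15:00.
Nadia ∩ Xiulan ∩ Sam ∩ Ugo ∩ Emeka: 07:15-09:15, 13:15-15:00.
Nadia ∩ Xiulan ∩ Sam ∩ Ugo ∩ Emeka ∩ Kira: 07:15-09:15, 13:15-15:00.
The longest is 07:15-09:15 at 120 minutes.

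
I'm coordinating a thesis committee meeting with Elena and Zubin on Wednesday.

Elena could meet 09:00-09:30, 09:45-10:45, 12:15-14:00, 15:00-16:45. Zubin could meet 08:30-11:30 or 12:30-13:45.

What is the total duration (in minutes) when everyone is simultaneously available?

165

Elena ∩ Zubin: 09:00-09:30, 09:45-10:45, 12:30-13:45.
Summing the common windows: 30 + 60 + 75 = 165 minutes.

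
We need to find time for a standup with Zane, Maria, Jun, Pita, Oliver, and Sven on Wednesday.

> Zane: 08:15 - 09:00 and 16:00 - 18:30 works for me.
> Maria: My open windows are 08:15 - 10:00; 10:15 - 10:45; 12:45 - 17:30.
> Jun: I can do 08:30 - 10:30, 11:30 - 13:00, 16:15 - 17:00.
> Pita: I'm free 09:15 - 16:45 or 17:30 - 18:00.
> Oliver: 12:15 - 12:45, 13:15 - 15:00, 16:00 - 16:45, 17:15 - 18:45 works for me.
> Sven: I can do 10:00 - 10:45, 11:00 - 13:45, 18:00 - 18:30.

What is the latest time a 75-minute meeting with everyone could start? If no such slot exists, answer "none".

none

Zane ∩ Maria: 08:15-09:00, 16:00-17:30.
Zane ∩ Maria ∩ Jun: 08:30-09:00, 16:15-17:00.
Zane ∩ Maria ∩ Jun ∩ Pita: 16:15-16:45.
Zane ∩ Maria ∩ Jun ∩ Pita ∩ Oliver: 16:15-16:45.
Zane ∩ Maria ∩ Jun ∩ Pita ∩ Oliver ∩ Sven: ∅.
There is no time when everyone is free.
No common window is at least 75 minutes long.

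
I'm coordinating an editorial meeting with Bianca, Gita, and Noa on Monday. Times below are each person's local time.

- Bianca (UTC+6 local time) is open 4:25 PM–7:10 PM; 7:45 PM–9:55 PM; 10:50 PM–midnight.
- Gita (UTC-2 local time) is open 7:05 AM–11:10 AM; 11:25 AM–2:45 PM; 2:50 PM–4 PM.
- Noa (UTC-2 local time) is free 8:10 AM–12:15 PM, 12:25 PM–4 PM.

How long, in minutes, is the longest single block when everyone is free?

165

Bianca in UTC: 10:25-13:10, 13:45-15:55, 16:50-18:00 (subtract 6h to convert from UTC+6).
Gita in UTC: 09:05-13:10, 13:25-16:45, 16:50-18:00 (add 2h to convert from UTC-2).
Noa in UTC: 10:10-14:15, 14:25-18:00 (add 2h to convert from UTC-2).
Bianca ∩ Gita: 10:25-13:10, 13:45-15:55, 16:50-18:00.
Bianca ∩ Gita ∩ Noa: 10:25-13:10, 13:45-14:15, 14:25-15:55, 16:50-18:00.
Those are the intersection windows.
The longest is 10:25-13:10 at 165 minutes.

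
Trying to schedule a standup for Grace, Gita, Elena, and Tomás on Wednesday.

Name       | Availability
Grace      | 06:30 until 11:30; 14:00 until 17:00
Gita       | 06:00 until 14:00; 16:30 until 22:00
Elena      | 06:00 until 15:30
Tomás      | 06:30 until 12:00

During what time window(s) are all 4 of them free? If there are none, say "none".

06:30-11:30

Grace ∩ Gita: 06:30-11:30, 16:30-17:00.
Grace ∩ Gita ∩ Elena: 06:30-11:30.
Grace ∩ Gita ∩ Elena ∩ Tomás: 06:30-11:30.
Those are the intersection windows.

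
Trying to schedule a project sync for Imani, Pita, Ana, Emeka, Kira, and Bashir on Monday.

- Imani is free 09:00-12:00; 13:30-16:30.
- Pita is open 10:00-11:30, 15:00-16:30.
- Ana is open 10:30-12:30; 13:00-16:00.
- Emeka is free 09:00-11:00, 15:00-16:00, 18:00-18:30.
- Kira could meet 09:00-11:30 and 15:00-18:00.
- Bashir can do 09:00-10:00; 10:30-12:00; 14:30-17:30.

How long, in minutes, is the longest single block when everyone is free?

Imani ∩ Pita: 10:00-11:30, 15:00-16:30.
Imani ∩ Pita ∩ Ana: 10:30-11:30, 15:00-16:00.
Imani ∩ Pita ∩ Ana ∩ Emeka: 10:30-11:00, 15:00-16:00.
Imani ∩ Pita ∩ Ana ∩ Emeka ∩ Kira: 10:30-11:00, 15:00-16:00.
Imani ∩ Pita ∩ Ana ∩ Emeka ∩ Kira ∩ Bashir: 10:30-11:00, 15:00-16:00.
The longest is 15:00-16:00 at 60 minutes.

60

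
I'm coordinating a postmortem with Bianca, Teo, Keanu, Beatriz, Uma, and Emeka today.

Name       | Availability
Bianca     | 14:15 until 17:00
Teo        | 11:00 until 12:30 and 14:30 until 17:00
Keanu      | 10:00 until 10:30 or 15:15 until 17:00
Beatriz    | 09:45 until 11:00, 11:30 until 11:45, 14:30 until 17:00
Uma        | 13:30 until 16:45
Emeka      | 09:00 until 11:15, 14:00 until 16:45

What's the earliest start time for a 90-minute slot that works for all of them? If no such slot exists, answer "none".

Bianca ∩ Teo: 14:30-17:00.
Bianca ∩ Teo ∩ Keanu: 15:15-17:00.
Bianca ∩ Teo ∩ Keanu ∩ Beatriz: 15:15-17:00.
Bianca ∩ Teo ∩ Keanu ∩ Beatriz ∩ Uma: 15:15-16:45.
Bianca ∩ Teo ∩ Keanu ∩ Beatriz ∩ Uma ∩ Emeka: 15:15-16:45.
The first common window of at least 90 minutes is 15:15-16:45, so the earliest start is 15:15.

15:15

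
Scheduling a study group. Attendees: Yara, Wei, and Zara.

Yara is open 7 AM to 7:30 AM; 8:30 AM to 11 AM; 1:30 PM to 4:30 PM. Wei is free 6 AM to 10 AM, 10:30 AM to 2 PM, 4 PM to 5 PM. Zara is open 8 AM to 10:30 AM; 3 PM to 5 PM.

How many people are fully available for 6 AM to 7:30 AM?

Wei can make the full 06:00-07:30 slot — that's 1.

1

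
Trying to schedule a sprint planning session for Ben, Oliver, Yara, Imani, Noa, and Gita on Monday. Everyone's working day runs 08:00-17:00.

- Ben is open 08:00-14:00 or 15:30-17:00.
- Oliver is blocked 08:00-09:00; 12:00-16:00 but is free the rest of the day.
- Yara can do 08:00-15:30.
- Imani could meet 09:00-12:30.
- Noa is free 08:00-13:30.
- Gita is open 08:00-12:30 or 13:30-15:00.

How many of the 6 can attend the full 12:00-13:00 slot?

3

Ben free: 08:00-14:00, 15:30-17:00.
Oliver free: 09:00-12:00, 16:00-17:00 (invert busy blocks within the working day).
Yara free: 08:00-15:30.
Imani free: 09:00-12:30.
Noa free: 08:00-13:30.
Gita free: 08:00-12:30, 13:30-15:00.
Ben, Yara, and Noa can make the full 12:00-13:00 slot — that's 3.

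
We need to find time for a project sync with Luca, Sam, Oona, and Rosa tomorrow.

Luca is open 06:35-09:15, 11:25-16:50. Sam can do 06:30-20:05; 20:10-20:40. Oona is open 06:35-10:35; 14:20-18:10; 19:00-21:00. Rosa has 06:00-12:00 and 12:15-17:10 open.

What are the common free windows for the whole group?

06:35-09:15, 14:20-16:50

Luca ∩ Sam: 06:35-09:15, 11:25-16:50.
Luca ∩ Sam ∩ Oona: 06:35-09:15, 14:20-16:50.
Luca ∩ Sam ∩ Oona ∩ Rosa: 06:35-09:15, 14:20-16:50.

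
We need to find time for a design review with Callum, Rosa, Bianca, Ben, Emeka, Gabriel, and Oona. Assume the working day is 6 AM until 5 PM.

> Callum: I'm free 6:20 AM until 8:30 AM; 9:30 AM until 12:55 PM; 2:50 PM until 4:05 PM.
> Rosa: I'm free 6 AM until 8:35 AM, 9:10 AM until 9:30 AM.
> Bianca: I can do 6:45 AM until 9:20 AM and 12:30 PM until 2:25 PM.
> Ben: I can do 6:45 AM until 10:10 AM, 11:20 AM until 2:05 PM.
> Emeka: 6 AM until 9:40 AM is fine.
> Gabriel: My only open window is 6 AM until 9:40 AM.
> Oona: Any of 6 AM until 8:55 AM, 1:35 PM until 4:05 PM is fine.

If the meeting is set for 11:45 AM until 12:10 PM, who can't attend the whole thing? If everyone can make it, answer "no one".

Bianca, Emeka, Gabriel, Oona, Rosa

Callum: free for 11:45-12:10. Rosa: not fully free for 11:45-12:10. Bianca: not fully free for 11:45-12:10. Ben: free for 11:45-12:10. Emeka: not fully free for 11:45-12:10. Gabriel: not fully free for 11:45-12:10. Oona: not fully free for 11:45-12:10.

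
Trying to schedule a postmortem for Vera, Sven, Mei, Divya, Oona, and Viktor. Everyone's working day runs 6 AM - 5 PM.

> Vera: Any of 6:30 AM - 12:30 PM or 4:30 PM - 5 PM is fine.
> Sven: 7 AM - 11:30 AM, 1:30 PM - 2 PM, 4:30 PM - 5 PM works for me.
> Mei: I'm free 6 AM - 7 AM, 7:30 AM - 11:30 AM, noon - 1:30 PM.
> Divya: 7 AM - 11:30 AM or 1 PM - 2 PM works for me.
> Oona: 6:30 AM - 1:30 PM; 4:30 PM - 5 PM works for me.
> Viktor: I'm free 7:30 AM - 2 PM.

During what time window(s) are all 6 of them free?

Vera ∩ Sven: 07:00-11:30, 16:30-17:00.
Vera ∩ Sven ∩ Mei: 07:30-11:30.
Vera ∩ Sven ∩ Mei ∩ Divya: 07:30-11:30.
Vera ∩ Sven ∩ Mei ∩ Divya ∩ Oona: 07:30-11:30.
Vera ∩ Sven ∩ Mei ∩ Divya ∩ Oona ∩ Viktor: 07:30-11:30.

07:30-11:30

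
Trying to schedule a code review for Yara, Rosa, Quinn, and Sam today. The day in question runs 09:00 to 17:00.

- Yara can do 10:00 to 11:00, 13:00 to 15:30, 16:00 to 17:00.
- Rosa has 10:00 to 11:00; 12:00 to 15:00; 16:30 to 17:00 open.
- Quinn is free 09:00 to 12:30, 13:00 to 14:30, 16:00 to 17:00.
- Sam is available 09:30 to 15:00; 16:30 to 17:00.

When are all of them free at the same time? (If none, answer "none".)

10:00-11:00, 13:00-14:30, 16:30-17:00

Yara ∩ Rosa: 10:00-11:00, 13:00-15:00, 16:30-17:00.
Yara ∩ Rosa ∩ Quinn: 10:00-11:00, 13:00-14:30, 16:30-17:00.
Yara ∩ Rosa ∩ Quinn ∩ Sam: 10:00-11:00, 13:00-14:30, 16:30-17:00.
So the common availability across everyone is 10:00-11:00, 13:00-14:30, 16:30-17:00.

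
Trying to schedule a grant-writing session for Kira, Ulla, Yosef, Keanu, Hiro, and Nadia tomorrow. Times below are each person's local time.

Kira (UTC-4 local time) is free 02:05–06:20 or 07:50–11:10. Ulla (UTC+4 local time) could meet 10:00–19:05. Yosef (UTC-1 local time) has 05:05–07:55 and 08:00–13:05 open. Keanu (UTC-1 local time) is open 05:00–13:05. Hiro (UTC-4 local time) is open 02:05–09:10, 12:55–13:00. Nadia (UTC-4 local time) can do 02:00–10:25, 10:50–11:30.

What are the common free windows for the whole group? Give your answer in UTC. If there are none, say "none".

Kira in UTC: 06:05-10:20, 11:50-15:10 (add 4h to convert from UTC-4).
Ulla in UTC: 06:00-15:05 (subtract 4h to convert from UTC+4).
Yosef in UTC: 06:05-08:55, 09:00-14:05 (add 1h to convert from UTC-1).
Keanu in UTC: 06:00-14:05 (add 1h to convert from UTC-1).
Hiro in UTC: 06:05-13:10, 16:55-17:00 (add 4h to convert from UTC-4).
Nadia in UTC: 06:00-14:25, 14:50-15:30 (add 4h to convert from UTC-4).
Kira ∩ Ulla: 06:05-10:20, 11:50-15:05.
Kira ∩ Ulla ∩ Yosef: 06:05-08:55, 09:00-10:20, 11:50-14:05.
Kira ∩ Ulla ∩ Yosef ∩ Keanu: 06:05-08:55, 09:00-10:20, 11:50-14:05.
Kira ∩ Ulla ∩ Yosef ∩ Keanu ∩ Hiro: 06:05-08:55, 09:00-10:20, 11:50-13:10.
Kira ∩ Ulla ∩ Yosef ∩ Keanu ∩ Hiro ∩ Nadia: 06:05-08:55, 09:00-10:20, 11:50-13:10.

06:05-08:55, 09:00-10:20, 11:50-13:10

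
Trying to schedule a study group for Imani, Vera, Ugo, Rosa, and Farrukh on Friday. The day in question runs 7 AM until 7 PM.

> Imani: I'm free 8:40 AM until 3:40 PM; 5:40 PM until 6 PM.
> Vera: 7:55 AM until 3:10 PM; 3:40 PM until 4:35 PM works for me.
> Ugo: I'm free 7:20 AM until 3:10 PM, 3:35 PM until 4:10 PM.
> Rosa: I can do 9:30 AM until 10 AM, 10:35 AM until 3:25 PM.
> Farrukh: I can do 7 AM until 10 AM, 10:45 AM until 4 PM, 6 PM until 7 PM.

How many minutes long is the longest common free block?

Imani ∩ Vera: 08:40-15:10.
Imani ∩ Vera ∩ Ugo: 08:40-15:10.
Imani ∩ Vera ∩ Ugo ∩ Rosa: 09:30-10:00, 10:35-15:10.
Imani ∩ Vera ∩ Ugo ∩ Rosa ∩ Farrukh: 09:30-10:00, 10:45-15:10.
The longest is 10:45-15:10 at 265 minutes.

265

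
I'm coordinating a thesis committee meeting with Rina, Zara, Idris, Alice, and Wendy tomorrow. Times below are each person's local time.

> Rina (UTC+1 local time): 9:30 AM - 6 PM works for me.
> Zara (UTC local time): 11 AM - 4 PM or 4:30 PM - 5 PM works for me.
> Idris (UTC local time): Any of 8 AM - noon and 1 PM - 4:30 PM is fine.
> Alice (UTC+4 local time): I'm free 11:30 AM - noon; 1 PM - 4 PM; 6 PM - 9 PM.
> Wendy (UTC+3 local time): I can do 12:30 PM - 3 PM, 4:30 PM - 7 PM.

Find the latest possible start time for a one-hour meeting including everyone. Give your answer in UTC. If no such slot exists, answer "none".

Rina in UTC: 08:30-17:00 (subtract 1h to convert from UTC+1).
Zara in UTC: 11:00-16:00, 16:30-17:00.
Idris in UTC: 08:00-12:00, 13:00-16:30.
Alice in UTC: 07:30-08:00, 09:00-12:00, 14:00-17:00 (subtract 4h to convert from UTC+4).
Wendy in UTC: 09:30-12:00, 13:30-16:00 (subtract 3h to convert from UTC+3).
Rina ∩ Zara: 11:00-16:00, 16:30-17:00.
Rina ∩ Zara ∩ Idris: 11:00-12:00, 13:00-16:00.
Rina ∩ Zara ∩ Idris ∩ Alice: 11:00-12:00, 14:00-16:00.
Rina ∩ Zara ∩ Idris ∩ Alice ∩ Wendy: 11:00-12:00, 14:00-16:00.
The last common window of at least 60 minutes is 14:00-16:00; a 60-minute meeting can start as late as 15:00 and still end by 16:00.

15:00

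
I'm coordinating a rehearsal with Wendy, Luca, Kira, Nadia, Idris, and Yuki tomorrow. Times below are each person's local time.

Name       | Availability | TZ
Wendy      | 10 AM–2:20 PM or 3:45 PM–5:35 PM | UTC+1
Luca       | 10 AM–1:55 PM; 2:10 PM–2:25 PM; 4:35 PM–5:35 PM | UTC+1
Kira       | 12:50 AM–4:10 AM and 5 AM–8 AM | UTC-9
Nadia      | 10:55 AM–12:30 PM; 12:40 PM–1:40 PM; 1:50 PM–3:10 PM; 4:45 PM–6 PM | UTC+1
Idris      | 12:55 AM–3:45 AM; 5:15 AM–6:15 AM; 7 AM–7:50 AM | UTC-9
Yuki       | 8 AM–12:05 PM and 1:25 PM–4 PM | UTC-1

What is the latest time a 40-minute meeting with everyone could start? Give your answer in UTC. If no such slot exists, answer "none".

12:00

Wendy in UTC: 09:00-13:20, 14:45-16:35 (subtract 1h to convert from UTC+1).
Luca in UTC: 09:00-12:55, 13:10-13:25, 15:35-16:35 (subtract 1h to convert from UTC+1).
Kira in UTC: 09:50-13:10, 14:00-17:00 (add 9h to convert from UTC-9).
Nadia in UTC: 09:55-11:30, 11:40-12:40, 12:50-14:10, 15:45-17:00 (subtract 1h to convert from UTC+1).
Idris in UTC: 09:55-12:45, 14:15-15:15, 16:00-16:50 (add 9h to convert from UTC-9).
Yuki in UTC: 09:00-13:05, 14:25-17:00 (add 1h to convert from UTC-1).
Wendy ∩ Luca: 09:00-12:55, 13:10-13:20, 15:35-16:35.
Wendy ∩ Luca ∩ Kira: 09:50-12:55, 15:35-16:35.
Wendy ∩ Luca ∩ Kira ∩ Nadia: 09:55-11:30, 11:40-12:40, 12:50-12:55, 15:45-16:35.
Wendy ∩ Luca ∩ Kira ∩ Nadia ∩ Idris: 09:55-11:30, 11:40-12:40, 16:00-16:35.
Wendy ∩ Luca ∩ Kira ∩ Nadia ∩ Idris ∩ Yuki: 09:55-11:30, 11:40-12:40, 16:00-16:35.
The last common window of at least 40 minutes is 11:40-12:40; a 40-minute meeting can start as late as 12:00 and still end by 12:40.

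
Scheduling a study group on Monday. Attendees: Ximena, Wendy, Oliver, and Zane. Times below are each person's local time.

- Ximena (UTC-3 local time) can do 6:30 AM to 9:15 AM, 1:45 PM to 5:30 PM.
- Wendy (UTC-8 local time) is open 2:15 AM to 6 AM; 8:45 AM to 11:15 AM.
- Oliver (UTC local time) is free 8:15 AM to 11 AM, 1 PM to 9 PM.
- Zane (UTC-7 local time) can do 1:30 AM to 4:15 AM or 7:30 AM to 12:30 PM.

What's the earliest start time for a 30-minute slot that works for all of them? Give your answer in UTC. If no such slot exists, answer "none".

10:15

Ximena in UTC: 09:30-12:15, 16:45-20:30 (add 3h to convert from UTC-3).
Wendy in UTC: 10:15-14:00, 16:45-19:15 (add 8h to convert from UTC-8).
Oliver in UTC: 08:15-11:00, 13:00-21:00.
Zane in UTC: 08:30-11:15, 14:30-19:30 (add 7h to convert from UTC-7).
Ximena ∩ Wendy: 10:15-12:15, 16:45-19:15.
Ximena ∩ Wendy ∩ Oliver: 10:15-11:00, 16:45-19:15.
Ximena ∩ Wendy ∩ Oliver ∩ Zane: 10:15-11:00, 16:45-19:15.
The first common window of at least 30 minutes is 10:15-11:00, so the earliest start is 10:15.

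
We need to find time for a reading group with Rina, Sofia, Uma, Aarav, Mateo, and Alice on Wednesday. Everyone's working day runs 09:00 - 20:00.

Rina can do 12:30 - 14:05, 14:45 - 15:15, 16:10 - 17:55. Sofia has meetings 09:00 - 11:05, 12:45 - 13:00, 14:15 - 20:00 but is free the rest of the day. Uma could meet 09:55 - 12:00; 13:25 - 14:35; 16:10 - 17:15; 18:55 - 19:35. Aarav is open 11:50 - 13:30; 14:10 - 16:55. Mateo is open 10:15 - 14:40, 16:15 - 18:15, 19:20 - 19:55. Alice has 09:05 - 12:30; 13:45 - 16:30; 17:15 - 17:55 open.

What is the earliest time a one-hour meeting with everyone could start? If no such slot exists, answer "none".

none

Rina free: 12:30-14:05, 14:45-15:15, 16:10-17:55.
Sofia free: 11:05-12:45, 13:00-14:15 (invert busy blocks within the working day).
Uma free: 09:55-12:00, 13:25-14:35, 16:10-17:15, 18:55-19:35.
Aarav free: 11:50-13:30, 14:10-16:55.
Mateo free: 10:15-14:40, 16:15-18:15, 19:20-19:55.
Alice free: 09:05-12:30, 13:45-16:30, 17:15-17:55.
Rina ∩ Sofia: 12:30-12:45, 13:00-14:05.
Rina ∩ Sofia ∩ Uma: 13:25-14:05.
Rina ∩ Sofia ∩ Uma ∩ Aarav: 13:25-13:30.
Rina ∩ Sofia ∩ Uma ∩ Aarav ∩ Mateo: 13:25-13:30.
Rina ∩ Sofia ∩ Uma ∩ Aarav ∩ Mateo ∩ Alice: ∅.
There is no time when everyone is free.
No common window is at least 60 minutes long.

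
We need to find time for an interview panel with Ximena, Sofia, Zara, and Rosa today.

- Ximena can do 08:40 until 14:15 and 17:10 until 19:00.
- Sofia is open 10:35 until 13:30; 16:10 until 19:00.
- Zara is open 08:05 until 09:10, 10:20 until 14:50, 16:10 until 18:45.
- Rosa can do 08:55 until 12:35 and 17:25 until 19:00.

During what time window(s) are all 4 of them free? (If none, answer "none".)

10:35-12:35, 17:25-18:45

Ximena ∩ Sofia: 10:35-13:30, 17:10-19:00.
Ximena ∩ Sofia ∩ Zara: 10:35-13:30, 17:10-18:45.
Ximena ∩ Sofia ∩ Zara ∩ Rosa: 10:35-12:35, 17:25-18:45.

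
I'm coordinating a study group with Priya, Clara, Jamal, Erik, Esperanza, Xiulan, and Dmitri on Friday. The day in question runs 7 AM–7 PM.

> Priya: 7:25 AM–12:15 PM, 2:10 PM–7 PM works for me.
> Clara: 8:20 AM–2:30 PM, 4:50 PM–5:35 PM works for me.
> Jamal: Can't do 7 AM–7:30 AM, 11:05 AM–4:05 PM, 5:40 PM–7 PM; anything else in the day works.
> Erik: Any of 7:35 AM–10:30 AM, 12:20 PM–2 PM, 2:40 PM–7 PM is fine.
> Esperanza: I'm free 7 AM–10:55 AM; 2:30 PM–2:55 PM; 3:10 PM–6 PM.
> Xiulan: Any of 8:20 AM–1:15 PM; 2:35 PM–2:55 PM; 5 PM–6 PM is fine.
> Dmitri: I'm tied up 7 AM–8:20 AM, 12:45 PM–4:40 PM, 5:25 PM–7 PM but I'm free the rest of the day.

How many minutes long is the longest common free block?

Priya free: 07:25-12:15, 14:10-19:00.
Clara free: 08:20-14:30, 16:50-17:35.
Jamal free: 07:30-11:05, 16:05-17:40 (invert busy blocks within the working day).
Erik free: 07:35-10:30, 12:20-14:00, 14:40-19:00.
Esperanza free: 07:00-10:55, 14:30-14:55, 15:10-18:00.
Xiulan free: 08:20-13:15, 14:35-14:55, 17:00-18:00.
Dmitri free: 08:20-12:45, 16:40-17:25 (invert busy blocks within the working day).
Priya ∩ Clara: 08:20-12:15, 14:10-14:30, 16:50-17:35.
Priya ∩ Clara ∩ Jamal: 08:20-11:05, 16:50-17:35.
Priya ∩ Clara ∩ Jamal ∩ Erik: 08:20-10:30, 16:50-17:35.
Priya ∩ Clara ∩ Jamal ∩ Erik ∩ Esperanza: 08:20-10:30, 16:50-17:35.
Priya ∩ Clara ∩ Jamal ∩ Erik ∩ Esperanza ∩ Xiulan: 08:20-10:30, 17:00-17:35.
Priya ∩ Clara ∩ Jamal ∩ Erik ∩ Esperanza ∩ Xiulan ∩ Dmitri: 08:20-10:30, 17:00-17:25.
So the common availability across everyone is 08:20-10:30, 17:00-17:25.
The longest is 08:20-10:30 at 130 minutes.

130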